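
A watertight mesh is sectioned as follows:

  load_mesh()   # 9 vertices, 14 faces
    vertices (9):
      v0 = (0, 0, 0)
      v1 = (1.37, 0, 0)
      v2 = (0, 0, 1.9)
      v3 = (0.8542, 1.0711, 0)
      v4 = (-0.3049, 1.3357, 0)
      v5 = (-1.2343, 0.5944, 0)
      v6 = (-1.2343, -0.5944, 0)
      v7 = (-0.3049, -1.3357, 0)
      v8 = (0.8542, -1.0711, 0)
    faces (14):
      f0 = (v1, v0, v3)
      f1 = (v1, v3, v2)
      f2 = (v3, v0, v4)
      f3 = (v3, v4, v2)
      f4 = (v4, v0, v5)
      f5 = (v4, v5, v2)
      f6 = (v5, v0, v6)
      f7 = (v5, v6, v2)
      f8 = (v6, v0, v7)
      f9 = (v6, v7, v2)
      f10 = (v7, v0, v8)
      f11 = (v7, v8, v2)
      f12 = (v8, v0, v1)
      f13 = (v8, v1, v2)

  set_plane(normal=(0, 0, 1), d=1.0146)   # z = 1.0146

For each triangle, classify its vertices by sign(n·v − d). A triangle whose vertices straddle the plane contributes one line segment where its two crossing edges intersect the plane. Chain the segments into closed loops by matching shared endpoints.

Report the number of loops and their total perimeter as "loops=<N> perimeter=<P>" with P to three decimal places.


Straddling triangles (7 of 14):
  (v1,v3,v2) [--+] → (0.398057, 0.499133, 1.0146)–(0.63842, 0, 1.0146)  len=0.5540
  (v3,v4,v2) [--+] → (-0.142083, 0.622436, 1.0146)–(0.398057, 0.499133, 1.0146)  len=0.5540
  (v4,v5,v2) [--+] → (-0.575184, 0.27699, 1.0146)–(-0.142083, 0.622436, 1.0146)  len=0.5540
  (v5,v6,v2) [--+] → (-0.575184, -0.27699, 1.0146)–(-0.575184, 0.27699, 1.0146)  len=0.5540
  (v6,v7,v2) [--+] → (-0.142083, -0.622436, 1.0146)–(-0.575184, -0.27699, 1.0146)  len=0.5540
  (v7,v8,v2) [--+] → (0.398057, -0.499133, 1.0146)–(-0.142083, -0.622436, 1.0146)  len=0.5540
  (v8,v1,v2) [--+] → (0.63842, 0, 1.0146)–(0.398057, -0.499133, 1.0146)  len=0.5540

Chained into 1 loop(s):
  loop 1: 7 segments, perimeter = 3.8780
Total perimeter = 3.878

loops=1 perimeter=3.878


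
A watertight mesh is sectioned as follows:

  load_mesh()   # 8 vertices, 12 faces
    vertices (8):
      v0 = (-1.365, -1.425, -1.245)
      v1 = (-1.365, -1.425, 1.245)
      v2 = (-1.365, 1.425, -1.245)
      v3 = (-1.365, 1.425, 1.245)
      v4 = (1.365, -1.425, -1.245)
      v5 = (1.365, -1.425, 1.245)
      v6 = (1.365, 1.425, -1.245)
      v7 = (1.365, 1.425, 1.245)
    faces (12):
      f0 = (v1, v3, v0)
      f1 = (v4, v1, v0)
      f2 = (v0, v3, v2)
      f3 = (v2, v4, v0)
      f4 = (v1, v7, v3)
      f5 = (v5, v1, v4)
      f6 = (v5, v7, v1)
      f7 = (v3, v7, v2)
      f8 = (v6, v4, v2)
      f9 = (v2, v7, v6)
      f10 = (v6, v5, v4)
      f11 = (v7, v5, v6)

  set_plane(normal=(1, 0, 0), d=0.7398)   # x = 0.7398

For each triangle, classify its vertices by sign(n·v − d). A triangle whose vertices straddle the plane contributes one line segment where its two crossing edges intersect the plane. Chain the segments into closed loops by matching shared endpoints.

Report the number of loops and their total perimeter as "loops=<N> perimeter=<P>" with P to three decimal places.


Straddling triangles (8 of 12):
  (v4,v1,v0) [+--] → (0.7398, -1.425, -0.674763)–(0.7398, -1.425, -1.245)  len=0.5702
  (v2,v4,v0) [-+-] → (0.7398, -0.772319, -1.245)–(0.7398, -1.425, -1.245)  len=0.6527
  (v1,v7,v3) [-+-] → (0.7398, 0.772319, 1.245)–(0.7398, 1.425, 1.245)  len=0.6527
  (v5,v1,v4) [+-+] → (0.7398, -1.425, 1.245)–(0.7398, -1.425, -0.674763)  len=1.9198
  (v5,v7,v1) [++-] → (0.7398, 0.772319, 1.245)–(0.7398, -1.425, 1.245)  len=2.1973
  (v3,v7,v2) [-+-] → (0.7398, 1.425, 1.245)–(0.7398, 1.425, 0.674763)  len=0.5702
  (v6,v4,v2) [++-] → (0.7398, -0.772319, -1.245)–(0.7398, 1.425, -1.245)  len=2.1973
  (v2,v7,v6) [-++] → (0.7398, 1.425, 0.674763)–(0.7398, 1.425, -1.245)  len=1.9198

Chained into 1 loop(s):
  loop 1: 8 segments, perimeter = 10.6800
Total perimeter = 10.680

loops=1 perimeter=10.680


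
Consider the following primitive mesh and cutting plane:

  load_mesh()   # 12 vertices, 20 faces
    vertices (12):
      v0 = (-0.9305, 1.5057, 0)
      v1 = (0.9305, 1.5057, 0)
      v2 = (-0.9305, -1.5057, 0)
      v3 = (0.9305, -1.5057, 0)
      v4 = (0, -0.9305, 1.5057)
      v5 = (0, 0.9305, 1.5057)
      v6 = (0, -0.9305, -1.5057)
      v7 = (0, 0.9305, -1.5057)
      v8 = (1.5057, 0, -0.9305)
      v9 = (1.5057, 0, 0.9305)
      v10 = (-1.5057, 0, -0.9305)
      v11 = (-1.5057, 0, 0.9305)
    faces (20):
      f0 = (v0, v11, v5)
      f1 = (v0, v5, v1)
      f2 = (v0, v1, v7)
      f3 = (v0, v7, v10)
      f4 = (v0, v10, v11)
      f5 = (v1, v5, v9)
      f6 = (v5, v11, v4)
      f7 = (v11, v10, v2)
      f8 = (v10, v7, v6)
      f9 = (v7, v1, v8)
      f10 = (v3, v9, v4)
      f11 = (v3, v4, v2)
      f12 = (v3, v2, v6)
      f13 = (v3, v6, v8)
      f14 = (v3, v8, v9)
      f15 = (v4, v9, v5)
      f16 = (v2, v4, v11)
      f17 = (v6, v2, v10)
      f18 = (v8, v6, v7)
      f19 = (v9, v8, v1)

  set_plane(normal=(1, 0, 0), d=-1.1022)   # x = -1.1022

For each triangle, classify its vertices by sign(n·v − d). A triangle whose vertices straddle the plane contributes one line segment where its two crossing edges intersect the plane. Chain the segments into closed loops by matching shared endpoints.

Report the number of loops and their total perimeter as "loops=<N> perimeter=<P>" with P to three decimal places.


loops=1 perimeter=6.673

Straddling triangles (8 of 20):
  (v0,v11,v5) [+-+] → (-1.1022, 1.05624, 0.277759)–(-1.1022, 0.249357, 1.08464)  len=1.1411
  (v0,v7,v10) [++-] → (-1.1022, 0.249357, -1.08464)–(-1.1022, 1.05624, -0.277759)  len=1.1411
  (v0,v10,v11) [+--] → (-1.1022, 1.05624, -0.277759)–(-1.1022, 1.05624, 0.277759)  len=0.5555
  (v5,v11,v4) [+-+] → (-1.1022, 0.249357, 1.08464)–(-1.1022, -0.249357, 1.08464)  len=0.4987
  (v11,v10,v2) [--+] → (-1.1022, -1.05624, -0.277759)–(-1.1022, -1.05624, 0.277759)  len=0.5555
  (v10,v7,v6) [-++] → (-1.1022, 0.249357, -1.08464)–(-1.1022, -0.249357, -1.08464)  len=0.4987
  (v2,v4,v11) [++-] → (-1.1022, -0.249357, 1.08464)–(-1.1022, -1.05624, 0.277759)  len=1.1411
  (v6,v2,v10) [++-] → (-1.1022, -1.05624, -0.277759)–(-1.1022, -0.249357, -1.08464)  len=1.1411

Chained into 1 loop(s):
  loop 1: 8 segments, perimeter = 6.6729
Total perimeter = 6.673


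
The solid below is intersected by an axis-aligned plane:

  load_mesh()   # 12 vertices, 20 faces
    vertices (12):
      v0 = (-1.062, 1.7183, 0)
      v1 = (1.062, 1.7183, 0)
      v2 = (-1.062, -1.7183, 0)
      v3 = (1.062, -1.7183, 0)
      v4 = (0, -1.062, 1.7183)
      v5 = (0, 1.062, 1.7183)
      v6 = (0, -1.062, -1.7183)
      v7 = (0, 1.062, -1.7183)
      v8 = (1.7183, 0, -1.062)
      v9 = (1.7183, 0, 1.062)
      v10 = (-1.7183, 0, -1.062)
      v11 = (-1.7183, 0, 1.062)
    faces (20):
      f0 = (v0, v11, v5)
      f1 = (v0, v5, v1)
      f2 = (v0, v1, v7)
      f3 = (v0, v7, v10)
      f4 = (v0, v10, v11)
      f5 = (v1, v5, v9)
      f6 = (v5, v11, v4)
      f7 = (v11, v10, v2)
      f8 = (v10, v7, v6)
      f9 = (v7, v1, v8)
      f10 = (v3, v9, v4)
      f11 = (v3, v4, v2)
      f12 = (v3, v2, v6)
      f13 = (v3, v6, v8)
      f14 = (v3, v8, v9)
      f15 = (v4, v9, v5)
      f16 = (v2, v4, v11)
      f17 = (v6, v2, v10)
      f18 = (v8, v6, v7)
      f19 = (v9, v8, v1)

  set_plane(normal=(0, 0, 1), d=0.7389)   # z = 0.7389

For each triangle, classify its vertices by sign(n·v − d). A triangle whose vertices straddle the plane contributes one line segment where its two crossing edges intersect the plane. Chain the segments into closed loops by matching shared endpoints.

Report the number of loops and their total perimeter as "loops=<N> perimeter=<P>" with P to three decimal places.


loops=1 perimeter=9.826

Straddling triangles (10 of 20):
  (v0,v11,v5) [-++] → (-1.51863, 0.522771, 0.7389)–(-0.605321, 1.43608, 0.7389)  len=1.2916
  (v0,v5,v1) [-+-] → (-0.605321, 1.43608, 0.7389)–(0.605321, 1.43608, 0.7389)  len=1.2106
  (v0,v10,v11) [--+] → (-1.7183, 0, 0.7389)–(-1.51863, 0.522771, 0.7389)  len=0.5596
  (v1,v5,v9) [-++] → (0.605321, 1.43608, 0.7389)–(1.51863, 0.522771, 0.7389)  len=1.2916
  (v11,v10,v2) [+--] → (-1.7183, 0, 0.7389)–(-1.51863, -0.522771, 0.7389)  len=0.5596
  (v3,v9,v4) [-++] → (1.51863, -0.522771, 0.7389)–(0.605321, -1.43608, 0.7389)  len=1.2916
  (v3,v4,v2) [-+-] → (0.605321, -1.43608, 0.7389)–(-0.605321, -1.43608, 0.7389)  len=1.2106
  (v3,v8,v9) [--+] → (1.7183, 0, 0.7389)–(1.51863, -0.522771, 0.7389)  len=0.5596
  (v2,v4,v11) [-++] → (-0.605321, -1.43608, 0.7389)–(-1.51863, -0.522771, 0.7389)  len=1.2916
  (v9,v8,v1) [+--] → (1.7183, 0, 0.7389)–(1.51863, 0.522771, 0.7389)  len=0.5596

Chained into 1 loop(s):
  loop 1: 10 segments, perimeter = 9.8262
Total perimeter = 9.826


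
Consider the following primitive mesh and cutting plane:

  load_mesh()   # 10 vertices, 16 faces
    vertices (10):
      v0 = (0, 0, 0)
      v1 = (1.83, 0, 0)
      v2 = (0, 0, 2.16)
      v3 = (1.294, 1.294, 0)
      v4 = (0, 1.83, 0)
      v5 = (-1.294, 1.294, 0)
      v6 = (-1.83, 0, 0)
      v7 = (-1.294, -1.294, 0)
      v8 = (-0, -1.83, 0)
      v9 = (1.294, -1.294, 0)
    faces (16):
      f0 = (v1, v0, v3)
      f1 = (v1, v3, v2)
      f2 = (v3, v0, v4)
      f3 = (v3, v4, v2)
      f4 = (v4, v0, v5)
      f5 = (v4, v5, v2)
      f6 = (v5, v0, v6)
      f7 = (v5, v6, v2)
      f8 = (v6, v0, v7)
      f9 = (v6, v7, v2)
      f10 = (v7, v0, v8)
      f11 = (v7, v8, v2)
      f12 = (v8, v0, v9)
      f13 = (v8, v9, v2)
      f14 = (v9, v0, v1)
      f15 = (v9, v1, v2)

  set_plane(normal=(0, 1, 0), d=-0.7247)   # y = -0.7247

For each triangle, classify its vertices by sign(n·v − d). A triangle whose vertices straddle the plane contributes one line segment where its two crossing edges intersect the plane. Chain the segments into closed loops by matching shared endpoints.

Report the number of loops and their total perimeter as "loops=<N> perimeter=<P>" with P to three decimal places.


Straddling triangles (8 of 16):
  (v6,v0,v7) [++-] → (-0.7247, -0.7247, 0)–(-1.52982, -0.7247, 0)  len=0.8051
  (v6,v7,v2) [+-+] → (-1.52982, -0.7247, 0)–(-0.7247, -0.7247, 0.9503)  len=1.2455
  (v7,v0,v8) [-+-] → (-0.7247, -0.7247, 0)–(0, -0.7247, 0)  len=0.7247
  (v7,v8,v2) [--+] → (0, -0.7247, 1.30462)–(-0.7247, -0.7247, 0.9503)  len=0.8067
  (v8,v0,v9) [-+-] → (0, -0.7247, 0)–(0.7247, -0.7247, 0)  len=0.7247
  (v8,v9,v2) [--+] → (0.7247, -0.7247, 0.9503)–(0, -0.7247, 1.30462)  len=0.8067
  (v9,v0,v1) [-++] → (0.7247, -0.7247, 0)–(1.52982, -0.7247, 0)  len=0.8051
  (v9,v1,v2) [-++] → (1.52982, -0.7247, 0)–(0.7247, -0.7247, 0.9503)  len=1.2455

Chained into 1 loop(s):
  loop 1: 8 segments, perimeter = 7.1640
Total perimeter = 7.164

loops=1 perimeter=7.164


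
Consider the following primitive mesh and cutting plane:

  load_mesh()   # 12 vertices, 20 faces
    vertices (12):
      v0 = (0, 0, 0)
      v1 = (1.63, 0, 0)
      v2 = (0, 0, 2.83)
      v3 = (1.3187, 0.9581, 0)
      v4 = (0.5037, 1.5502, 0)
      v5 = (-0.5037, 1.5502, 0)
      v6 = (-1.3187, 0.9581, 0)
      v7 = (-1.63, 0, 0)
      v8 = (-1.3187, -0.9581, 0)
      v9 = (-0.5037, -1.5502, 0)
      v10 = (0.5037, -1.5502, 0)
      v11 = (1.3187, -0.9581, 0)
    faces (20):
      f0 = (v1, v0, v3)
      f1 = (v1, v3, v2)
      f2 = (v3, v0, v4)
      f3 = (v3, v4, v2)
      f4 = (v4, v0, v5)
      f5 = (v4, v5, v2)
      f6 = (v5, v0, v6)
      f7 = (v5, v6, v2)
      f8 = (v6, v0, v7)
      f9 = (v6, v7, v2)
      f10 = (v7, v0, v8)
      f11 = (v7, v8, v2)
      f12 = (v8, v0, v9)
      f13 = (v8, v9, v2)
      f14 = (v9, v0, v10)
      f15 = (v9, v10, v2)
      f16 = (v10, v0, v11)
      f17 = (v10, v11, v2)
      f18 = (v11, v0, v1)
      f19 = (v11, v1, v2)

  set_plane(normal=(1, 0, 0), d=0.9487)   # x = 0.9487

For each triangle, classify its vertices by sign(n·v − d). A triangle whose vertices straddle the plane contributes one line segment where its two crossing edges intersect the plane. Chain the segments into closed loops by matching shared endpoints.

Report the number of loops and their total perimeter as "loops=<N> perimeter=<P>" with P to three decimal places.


Straddling triangles (8 of 20):
  (v1,v0,v3) [+-+] → (0.9487, 0, 0)–(0.9487, 0.689277, 0)  len=0.6893
  (v1,v3,v2) [++-] → (0.9487, 0.689277, 0.79404)–(0.9487, 0, 1.18287)  len=0.7914
  (v3,v0,v4) [+--] → (0.9487, 0.689277, 0)–(0.9487, 1.22691, 0)  len=0.5376
  (v3,v4,v2) [+--] → (0.9487, 1.22691, 0)–(0.9487, 0.689277, 0.79404)  len=0.9589
  (v10,v0,v11) [--+] → (0.9487, -0.689277, 0)–(0.9487, -1.22691, 0)  len=0.5376
  (v10,v11,v2) [-+-] → (0.9487, -1.22691, 0)–(0.9487, -0.689277, 0.79404)  len=0.9589
  (v11,v0,v1) [+-+] → (0.9487, -0.689277, 0)–(0.9487, 0, 0)  len=0.6893
  (v11,v1,v2) [++-] → (0.9487, 0, 1.18287)–(0.9487, -0.689277, 0.79404)  len=0.7914

Chained into 1 loop(s):
  loop 1: 8 segments, perimeter = 5.9544
Total perimeter = 5.954

loops=1 perimeter=5.954


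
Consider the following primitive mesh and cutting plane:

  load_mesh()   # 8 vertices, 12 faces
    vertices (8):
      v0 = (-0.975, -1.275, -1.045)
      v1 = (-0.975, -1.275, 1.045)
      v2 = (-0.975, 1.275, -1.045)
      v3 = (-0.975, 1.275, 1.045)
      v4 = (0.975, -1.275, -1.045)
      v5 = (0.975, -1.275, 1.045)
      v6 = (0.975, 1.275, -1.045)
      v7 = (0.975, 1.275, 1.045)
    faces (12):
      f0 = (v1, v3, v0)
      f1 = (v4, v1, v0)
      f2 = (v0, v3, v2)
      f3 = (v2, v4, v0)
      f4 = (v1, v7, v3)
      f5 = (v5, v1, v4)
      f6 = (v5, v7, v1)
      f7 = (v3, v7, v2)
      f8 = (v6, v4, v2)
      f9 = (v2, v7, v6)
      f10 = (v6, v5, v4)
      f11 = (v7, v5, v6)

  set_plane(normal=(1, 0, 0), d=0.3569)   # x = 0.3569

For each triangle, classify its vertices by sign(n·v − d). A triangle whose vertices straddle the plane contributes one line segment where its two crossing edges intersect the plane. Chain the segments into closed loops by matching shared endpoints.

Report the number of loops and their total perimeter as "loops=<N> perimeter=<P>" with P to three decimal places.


loops=1 perimeter=9.280

Straddling triangles (8 of 12):
  (v4,v1,v0) [+--] → (0.3569, -1.275, -0.382524)–(0.3569, -1.275, -1.045)  len=0.6625
  (v2,v4,v0) [-+-] → (0.3569, -0.466715, -1.045)–(0.3569, -1.275, -1.045)  len=0.8083
  (v1,v7,v3) [-+-] → (0.3569, 0.466715, 1.045)–(0.3569, 1.275, 1.045)  len=0.8083
  (v5,v1,v4) [+-+] → (0.3569, -1.275, 1.045)–(0.3569, -1.275, -0.382524)  len=1.4275
  (v5,v7,v1) [++-] → (0.3569, 0.466715, 1.045)–(0.3569, -1.275, 1.045)  len=1.7417
  (v3,v7,v2) [-+-] → (0.3569, 1.275, 1.045)–(0.3569, 1.275, 0.382524)  len=0.6625
  (v6,v4,v2) [++-] → (0.3569, -0.466715, -1.045)–(0.3569, 1.275, -1.045)  len=1.7417
  (v2,v7,v6) [-++] → (0.3569, 1.275, 0.382524)–(0.3569, 1.275, -1.045)  len=1.4275

Chained into 1 loop(s):
  loop 1: 8 segments, perimeter = 9.2800
Total perimeter = 9.280


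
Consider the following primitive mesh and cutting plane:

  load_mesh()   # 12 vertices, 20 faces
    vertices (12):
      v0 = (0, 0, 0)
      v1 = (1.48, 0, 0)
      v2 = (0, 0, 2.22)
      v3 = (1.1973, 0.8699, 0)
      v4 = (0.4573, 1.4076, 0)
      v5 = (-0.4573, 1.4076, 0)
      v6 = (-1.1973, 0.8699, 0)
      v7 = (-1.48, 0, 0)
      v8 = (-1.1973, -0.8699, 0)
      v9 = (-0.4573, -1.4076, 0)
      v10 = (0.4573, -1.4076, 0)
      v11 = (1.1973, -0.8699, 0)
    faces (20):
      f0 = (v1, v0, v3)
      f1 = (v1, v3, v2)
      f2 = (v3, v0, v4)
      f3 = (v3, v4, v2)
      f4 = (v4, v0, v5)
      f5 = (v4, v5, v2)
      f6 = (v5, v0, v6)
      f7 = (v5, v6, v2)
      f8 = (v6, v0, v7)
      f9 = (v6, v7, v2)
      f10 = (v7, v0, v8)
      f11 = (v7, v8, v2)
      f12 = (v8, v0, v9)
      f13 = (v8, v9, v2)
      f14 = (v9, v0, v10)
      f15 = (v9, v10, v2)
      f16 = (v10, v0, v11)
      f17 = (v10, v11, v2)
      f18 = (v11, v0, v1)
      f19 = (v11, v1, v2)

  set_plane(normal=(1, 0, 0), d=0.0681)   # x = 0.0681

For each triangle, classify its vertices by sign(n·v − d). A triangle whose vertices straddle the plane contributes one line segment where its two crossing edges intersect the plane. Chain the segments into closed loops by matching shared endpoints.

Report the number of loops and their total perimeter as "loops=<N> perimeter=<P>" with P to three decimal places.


loops=1 perimeter=7.919

Straddling triangles (12 of 20):
  (v1,v0,v3) [+-+] → (0.0681, 0, 0)–(0.0681, 0.0494782, 0)  len=0.0495
  (v1,v3,v2) [++-] → (0.0681, 0.0494782, 2.09373)–(0.0681, 0, 2.11785)  len=0.0550
  (v3,v0,v4) [+-+] → (0.0681, 0.0494782, 0)–(0.0681, 0.209616, 0)  len=0.1601
  (v3,v4,v2) [++-] → (0.0681, 0.209616, 1.8894)–(0.0681, 0.0494782, 2.09373)  len=0.2596
  (v4,v0,v5) [+--] → (0.0681, 0.209616, 0)–(0.0681, 1.4076, 0)  len=1.1980
  (v4,v5,v2) [+--] → (0.0681, 1.4076, 0)–(0.0681, 0.209616, 1.8894)  len=2.2372
  (v9,v0,v10) [--+] → (0.0681, -0.209616, 0)–(0.0681, -1.4076, 0)  len=1.1980
  (v9,v10,v2) [-+-] → (0.0681, -1.4076, 0)–(0.0681, -0.209616, 1.8894)  len=2.2372
  (v10,v0,v11) [+-+] → (0.0681, -0.209616, 0)–(0.0681, -0.0494782, 0)  len=0.1601
  (v10,v11,v2) [++-] → (0.0681, -0.0494782, 2.09373)–(0.0681, -0.209616, 1.8894)  len=0.2596
  (v11,v0,v1) [+-+] → (0.0681, -0.0494782, 0)–(0.0681, 0, 0)  len=0.0495
  (v11,v1,v2) [++-] → (0.0681, 0, 2.11785)–(0.0681, -0.0494782, 2.09373)  len=0.0550

Chained into 1 loop(s):
  loop 1: 12 segments, perimeter = 7.9189
Total perimeter = 7.919


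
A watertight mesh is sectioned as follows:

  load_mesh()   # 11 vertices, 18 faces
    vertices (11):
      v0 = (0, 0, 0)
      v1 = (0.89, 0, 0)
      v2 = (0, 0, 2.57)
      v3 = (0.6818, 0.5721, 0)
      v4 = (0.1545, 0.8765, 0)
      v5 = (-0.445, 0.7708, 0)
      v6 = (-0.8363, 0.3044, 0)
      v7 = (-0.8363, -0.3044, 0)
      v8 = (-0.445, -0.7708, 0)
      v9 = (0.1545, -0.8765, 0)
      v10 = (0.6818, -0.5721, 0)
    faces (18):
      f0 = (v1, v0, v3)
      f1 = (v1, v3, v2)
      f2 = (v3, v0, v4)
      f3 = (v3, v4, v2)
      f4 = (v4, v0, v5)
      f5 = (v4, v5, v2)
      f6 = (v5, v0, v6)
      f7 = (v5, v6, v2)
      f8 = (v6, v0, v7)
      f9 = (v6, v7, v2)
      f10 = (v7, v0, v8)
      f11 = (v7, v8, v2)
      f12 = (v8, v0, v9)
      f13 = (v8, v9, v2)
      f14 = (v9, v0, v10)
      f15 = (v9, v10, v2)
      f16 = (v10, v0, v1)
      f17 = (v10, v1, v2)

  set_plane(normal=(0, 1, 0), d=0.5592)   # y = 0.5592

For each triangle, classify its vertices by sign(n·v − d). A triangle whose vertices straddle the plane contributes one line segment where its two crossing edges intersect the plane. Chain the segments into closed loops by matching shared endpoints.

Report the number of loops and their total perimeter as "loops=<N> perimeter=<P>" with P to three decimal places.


loops=1 perimeter=3.655

Straddling triangles (8 of 18):
  (v1,v0,v3) [--+] → (0.666426, 0.5592, 0)–(0.686495, 0.5592, 0)  len=0.0201
  (v1,v3,v2) [-+-] → (0.686495, 0.5592, 0)–(0.666426, 0.5592, 0.0579497)  len=0.0613
  (v3,v0,v4) [+-+] → (0.666426, 0.5592, 0)–(0.0985698, 0.5592, 0)  len=0.5679
  (v3,v4,v2) [++-] → (0.0985698, 0.5592, 0.930361)–(0.666426, 0.5592, 0.0579497)  len=1.0409
  (v4,v0,v5) [+-+] → (0.0985698, 0.5592, 0)–(-0.322839, 0.5592, 0)  len=0.4214
  (v4,v5,v2) [++-] → (-0.322839, 0.5592, 0.705516)–(0.0985698, 0.5592, 0.930361)  len=0.4776
  (v5,v0,v6) [+--] → (-0.322839, 0.5592, 0)–(-0.622528, 0.5592, 0)  len=0.2997
  (v5,v6,v2) [+--] → (-0.622528, 0.5592, 0)–(-0.322839, 0.5592, 0.705516)  len=0.7665

Chained into 1 loop(s):
  loop 1: 8 segments, perimeter = 3.6555
Total perimeter = 3.655


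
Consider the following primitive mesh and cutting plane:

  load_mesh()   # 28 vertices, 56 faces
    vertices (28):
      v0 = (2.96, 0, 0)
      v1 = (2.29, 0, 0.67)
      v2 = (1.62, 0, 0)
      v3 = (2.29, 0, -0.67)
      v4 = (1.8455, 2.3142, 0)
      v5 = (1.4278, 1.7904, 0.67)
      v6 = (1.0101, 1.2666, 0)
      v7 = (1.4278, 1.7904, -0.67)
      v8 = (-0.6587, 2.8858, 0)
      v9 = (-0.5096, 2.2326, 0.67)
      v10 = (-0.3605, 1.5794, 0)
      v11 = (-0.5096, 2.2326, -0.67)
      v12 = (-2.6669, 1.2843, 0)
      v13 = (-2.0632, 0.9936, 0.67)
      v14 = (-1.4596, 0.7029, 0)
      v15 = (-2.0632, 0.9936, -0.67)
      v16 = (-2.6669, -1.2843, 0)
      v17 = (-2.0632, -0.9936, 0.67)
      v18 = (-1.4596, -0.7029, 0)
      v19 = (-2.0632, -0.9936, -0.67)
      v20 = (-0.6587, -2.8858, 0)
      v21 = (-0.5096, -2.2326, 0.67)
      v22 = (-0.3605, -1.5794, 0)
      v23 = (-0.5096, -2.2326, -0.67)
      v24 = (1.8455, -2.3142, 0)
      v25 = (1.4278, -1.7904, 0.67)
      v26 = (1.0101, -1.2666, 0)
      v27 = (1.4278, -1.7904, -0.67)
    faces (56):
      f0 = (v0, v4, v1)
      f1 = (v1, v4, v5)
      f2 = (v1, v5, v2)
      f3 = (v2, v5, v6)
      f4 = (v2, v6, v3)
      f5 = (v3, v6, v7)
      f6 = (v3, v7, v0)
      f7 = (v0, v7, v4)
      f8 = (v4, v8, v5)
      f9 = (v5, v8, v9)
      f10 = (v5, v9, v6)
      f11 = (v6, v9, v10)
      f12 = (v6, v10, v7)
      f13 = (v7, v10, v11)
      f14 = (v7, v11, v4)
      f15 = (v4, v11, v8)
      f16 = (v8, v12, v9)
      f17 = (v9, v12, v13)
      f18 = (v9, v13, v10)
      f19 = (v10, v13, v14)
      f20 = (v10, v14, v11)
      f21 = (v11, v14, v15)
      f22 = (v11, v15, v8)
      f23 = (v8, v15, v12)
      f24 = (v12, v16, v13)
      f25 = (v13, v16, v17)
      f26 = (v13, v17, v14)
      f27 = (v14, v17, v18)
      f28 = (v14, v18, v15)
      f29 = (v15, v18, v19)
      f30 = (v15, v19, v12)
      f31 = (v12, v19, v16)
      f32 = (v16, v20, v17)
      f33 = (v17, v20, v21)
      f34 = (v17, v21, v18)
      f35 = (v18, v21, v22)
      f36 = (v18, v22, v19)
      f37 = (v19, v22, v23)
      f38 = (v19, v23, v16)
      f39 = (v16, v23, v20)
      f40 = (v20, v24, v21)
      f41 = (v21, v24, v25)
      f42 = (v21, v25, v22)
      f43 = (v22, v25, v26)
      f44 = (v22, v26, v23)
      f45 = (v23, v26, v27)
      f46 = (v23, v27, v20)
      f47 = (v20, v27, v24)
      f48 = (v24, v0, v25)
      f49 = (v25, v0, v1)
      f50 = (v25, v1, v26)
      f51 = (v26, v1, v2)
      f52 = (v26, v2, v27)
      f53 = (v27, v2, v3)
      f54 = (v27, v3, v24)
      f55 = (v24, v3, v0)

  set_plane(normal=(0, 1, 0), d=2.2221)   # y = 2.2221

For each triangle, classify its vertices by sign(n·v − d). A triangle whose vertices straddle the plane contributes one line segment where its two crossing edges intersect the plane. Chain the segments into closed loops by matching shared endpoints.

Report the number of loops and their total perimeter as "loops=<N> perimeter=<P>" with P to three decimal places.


Straddling triangles (16 of 56):
  (v0,v4,v1) [-+-] → (1.88985, 2.2221, 0)–(1.86319, 2.2221, 0.0266645)  len=0.0377
  (v1,v4,v5) [-+-] → (1.86319, 2.2221, 0.0266645)–(1.77206, 2.2221, 0.117806)  len=0.1289
  (v0,v7,v4) [--+] → (1.77206, 2.2221, -0.117806)–(1.88985, 2.2221, 0)  len=0.1666
  (v4,v8,v5) [++-] → (0.605505, 2.2221, 0.405951)–(1.77206, 2.2221, 0.117806)  len=1.2016
  (v5,v8,v9) [-++] → (0.605505, 2.2221, 0.405951)–(-0.463597, 2.2221, 0.67)  len=1.1012
  (v5,v9,v6) [-+-] → (-0.463597, 2.2221, 0.67)–(-0.493082, 2.2221, 0.662717)  len=0.0304
  (v6,v9,v10) [-+-] → (-0.493082, 2.2221, 0.662717)–(-0.507203, 2.2221, 0.65923)  len=0.0145
  (v7,v10,v11) [--+] → (-0.507203, 2.2221, -0.65923)–(-0.463597, 2.2221, -0.67)  len=0.0449
  (v7,v11,v4) [-++] → (-0.463597, 2.2221, -0.67)–(1.77206, 2.2221, -0.117806)  len=2.3028
  (v8,v12,v9) [+-+] → (-1.49095, 2.2221, 0)–(-0.533487, 2.2221, 0.662581)  len=1.1644
  (v9,v12,v13) [+--] → (-0.533487, 2.2221, 0.662581)–(-0.522766, 2.2221, 0.67)  len=0.0130
  (v9,v13,v10) [+--] → (-0.522766, 2.2221, 0.67)–(-0.507203, 2.2221, 0.65923)  len=0.0189
  (v10,v14,v11) [--+] → (-0.516121, 2.2221, -0.665401)–(-0.507203, 2.2221, -0.65923)  len=0.0108
  (v11,v14,v15) [+--] → (-0.516121, 2.2221, -0.665401)–(-0.522766, 2.2221, -0.67)  len=0.0081
  (v11,v15,v8) [+-+] → (-0.522766, 2.2221, -0.67)–(-1.15134, 2.2221, -0.235006)  len=0.7644
  (v8,v15,v12) [+--] → (-1.15134, 2.2221, -0.235006)–(-1.49095, 2.2221, 0)  len=0.4130

Chained into 1 loop(s):
  loop 1: 16 segments, perimeter = 7.4214
Total perimeter = 7.421

loops=1 perimeter=7.421


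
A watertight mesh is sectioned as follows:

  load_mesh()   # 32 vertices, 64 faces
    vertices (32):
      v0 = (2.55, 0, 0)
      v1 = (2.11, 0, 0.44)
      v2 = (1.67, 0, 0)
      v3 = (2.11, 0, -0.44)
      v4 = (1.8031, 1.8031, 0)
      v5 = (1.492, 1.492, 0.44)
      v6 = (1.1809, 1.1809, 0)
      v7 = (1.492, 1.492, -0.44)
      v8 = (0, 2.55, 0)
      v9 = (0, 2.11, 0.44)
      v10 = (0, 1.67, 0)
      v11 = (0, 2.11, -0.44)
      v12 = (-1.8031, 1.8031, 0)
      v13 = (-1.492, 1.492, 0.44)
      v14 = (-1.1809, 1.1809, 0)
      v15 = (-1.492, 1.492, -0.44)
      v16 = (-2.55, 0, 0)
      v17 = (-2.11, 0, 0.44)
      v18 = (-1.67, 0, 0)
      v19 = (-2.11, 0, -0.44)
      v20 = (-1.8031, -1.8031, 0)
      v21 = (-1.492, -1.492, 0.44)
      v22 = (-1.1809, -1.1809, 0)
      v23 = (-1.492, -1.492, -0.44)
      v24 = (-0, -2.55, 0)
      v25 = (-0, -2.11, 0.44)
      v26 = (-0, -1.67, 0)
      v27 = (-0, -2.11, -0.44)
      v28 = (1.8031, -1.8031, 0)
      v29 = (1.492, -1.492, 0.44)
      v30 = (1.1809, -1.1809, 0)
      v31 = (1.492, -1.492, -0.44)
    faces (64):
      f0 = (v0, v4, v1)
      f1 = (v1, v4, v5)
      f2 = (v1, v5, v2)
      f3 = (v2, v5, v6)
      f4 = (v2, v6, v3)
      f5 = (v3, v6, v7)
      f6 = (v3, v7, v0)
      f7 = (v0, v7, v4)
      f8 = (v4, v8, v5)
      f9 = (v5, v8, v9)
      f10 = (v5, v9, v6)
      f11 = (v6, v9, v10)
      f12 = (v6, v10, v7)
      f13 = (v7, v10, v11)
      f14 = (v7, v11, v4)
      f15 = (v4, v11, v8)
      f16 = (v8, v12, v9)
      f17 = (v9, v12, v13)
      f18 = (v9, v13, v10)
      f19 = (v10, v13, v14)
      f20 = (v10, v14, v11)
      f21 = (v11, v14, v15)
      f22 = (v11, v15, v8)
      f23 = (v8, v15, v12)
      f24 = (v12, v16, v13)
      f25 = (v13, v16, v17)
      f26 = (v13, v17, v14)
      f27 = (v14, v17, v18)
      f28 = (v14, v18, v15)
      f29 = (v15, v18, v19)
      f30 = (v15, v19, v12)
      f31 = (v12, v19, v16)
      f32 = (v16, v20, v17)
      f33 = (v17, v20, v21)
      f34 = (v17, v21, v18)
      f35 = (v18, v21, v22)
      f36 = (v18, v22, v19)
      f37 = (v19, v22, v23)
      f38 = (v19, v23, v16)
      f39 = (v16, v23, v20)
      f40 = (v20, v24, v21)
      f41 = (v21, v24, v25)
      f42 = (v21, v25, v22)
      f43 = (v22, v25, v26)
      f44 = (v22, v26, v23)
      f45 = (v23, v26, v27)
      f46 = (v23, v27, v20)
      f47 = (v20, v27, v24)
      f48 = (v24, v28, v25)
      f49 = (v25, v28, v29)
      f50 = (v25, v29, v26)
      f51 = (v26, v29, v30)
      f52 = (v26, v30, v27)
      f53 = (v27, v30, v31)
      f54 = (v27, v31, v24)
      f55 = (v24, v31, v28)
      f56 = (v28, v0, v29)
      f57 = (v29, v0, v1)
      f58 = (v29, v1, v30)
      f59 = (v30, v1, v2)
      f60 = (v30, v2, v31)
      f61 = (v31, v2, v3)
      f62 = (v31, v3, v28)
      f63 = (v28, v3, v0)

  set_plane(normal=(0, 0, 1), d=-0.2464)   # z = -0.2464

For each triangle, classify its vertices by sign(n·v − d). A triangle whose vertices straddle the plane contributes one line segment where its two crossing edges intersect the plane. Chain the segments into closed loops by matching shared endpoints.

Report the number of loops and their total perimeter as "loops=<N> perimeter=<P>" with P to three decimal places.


Straddling triangles (32 of 64):
  (v2,v6,v3) [++-] → (1.7012, 0.519596, -0.2464)–(1.9164, 0, -0.2464)  len=0.5624
  (v3,v6,v7) [-+-] → (1.7012, 0.519596, -0.2464)–(1.35512, 1.35512, -0.2464)  len=0.9044
  (v3,v7,v0) [--+] → (1.95752, 0.83552, -0.2464)–(2.3036, 0, -0.2464)  len=0.9044
  (v0,v7,v4) [+-+] → (1.95752, 0.83552, -0.2464)–(1.62888, 1.62888, -0.2464)  len=0.8587
  (v6,v10,v7) [++-] → (0.83552, 1.57032, -0.2464)–(1.35512, 1.35512, -0.2464)  len=0.5624
  (v7,v10,v11) [-+-] → (0.83552, 1.57032, -0.2464)–(0, 1.9164, -0.2464)  len=0.9044
  (v7,v11,v4) [--+] → (0.793364, 1.97496, -0.2464)–(1.62888, 1.62888, -0.2464)  len=0.9044
  (v4,v11,v8) [+-+] → (0.793364, 1.97496, -0.2464)–(0, 2.3036, -0.2464)  len=0.8587
  (v10,v14,v11) [++-] → (-0.519596, 1.7012, -0.2464)–(0, 1.9164, -0.2464)  len=0.5624
  (v11,v14,v15) [-+-] → (-0.519596, 1.7012, -0.2464)–(-1.35512, 1.35512, -0.2464)  len=0.9044
  (v11,v15,v8) [--+] → (-0.83552, 1.95752, -0.2464)–(0, 2.3036, -0.2464)  len=0.9044
  (v8,v15,v12) [+-+] → (-0.83552, 1.95752, -0.2464)–(-1.62888, 1.62888, -0.2464)  len=0.8587
  (v14,v18,v15) [++-] → (-1.57032, 0.83552, -0.2464)–(-1.35512, 1.35512, -0.2464)  len=0.5624
  (v15,v18,v19) [-+-] → (-1.57032, 0.83552, -0.2464)–(-1.9164, 0, -0.2464)  len=0.9044
  (v15,v19,v12) [--+] → (-1.97496, 0.793364, -0.2464)–(-1.62888, 1.62888, -0.2464)  len=0.9044
  (v12,v19,v16) [+-+] → (-1.97496, 0.793364, -0.2464)–(-2.3036, 0, -0.2464)  len=0.8587
  (v18,v22,v19) [++-] → (-1.7012, -0.519596, -0.2464)–(-1.9164, 0, -0.2464)  len=0.5624
  (v19,v22,v23) [-+-] → (-1.7012, -0.519596, -0.2464)–(-1.35512, -1.35512, -0.2464)  len=0.9044
  (v19,v23,v16) [--+] → (-1.95752, -0.83552, -0.2464)–(-2.3036, 0, -0.2464)  len=0.9044
  (v16,v23,v20) [+-+] → (-1.95752, -0.83552, -0.2464)–(-1.62888, -1.62888, -0.2464)  len=0.8587
  (v22,v26,v23) [++-] → (-0.83552, -1.57032, -0.2464)–(-1.35512, -1.35512, -0.2464)  len=0.5624
  (v23,v26,v27) [-+-] → (-0.83552, -1.57032, -0.2464)–(0, -1.9164, -0.2464)  len=0.9044
  (v23,v27,v20) [--+] → (-0.793364, -1.97496, -0.2464)–(-1.62888, -1.62888, -0.2464)  len=0.9044
  (v20,v27,v24) [+-+] → (-0.793364, -1.97496, -0.2464)–(0, -2.3036, -0.2464)  len=0.8587
  (v26,v30,v27) [++-] → (0.519596, -1.7012, -0.2464)–(0, -1.9164, -0.2464)  len=0.5624
  (v27,v30,v31) [-+-] → (0.519596, -1.7012, -0.2464)–(1.35512, -1.35512, -0.2464)  len=0.9044
  (v27,v31,v24) [--+] → (0.83552, -1.95752, -0.2464)–(0, -2.3036, -0.2464)  len=0.9044
  (v24,v31,v28) [+-+] → (0.83552, -1.95752, -0.2464)–(1.62888, -1.62888, -0.2464)  len=0.8587
  (v30,v2,v31) [++-] → (1.57032, -0.83552, -0.2464)–(1.35512, -1.35512, -0.2464)  len=0.5624
  (v31,v2,v3) [-+-] → (1.57032, -0.83552, -0.2464)–(1.9164, 0, -0.2464)  len=0.9044
  (v31,v3,v28) [--+] → (1.97496, -0.793364, -0.2464)–(1.62888, -1.62888, -0.2464)  len=0.9044
  (v28,v3,v0) [+-+] → (1.97496, -0.793364, -0.2464)–(2.3036, 0, -0.2464)  len=0.8587

Chained into 2 loop(s):
  loop 1: 16 segments, perimeter = 11.7341
  loop 2: 16 segments, perimeter = 14.1048
Total perimeter = 25.839

loops=2 perimeter=25.839


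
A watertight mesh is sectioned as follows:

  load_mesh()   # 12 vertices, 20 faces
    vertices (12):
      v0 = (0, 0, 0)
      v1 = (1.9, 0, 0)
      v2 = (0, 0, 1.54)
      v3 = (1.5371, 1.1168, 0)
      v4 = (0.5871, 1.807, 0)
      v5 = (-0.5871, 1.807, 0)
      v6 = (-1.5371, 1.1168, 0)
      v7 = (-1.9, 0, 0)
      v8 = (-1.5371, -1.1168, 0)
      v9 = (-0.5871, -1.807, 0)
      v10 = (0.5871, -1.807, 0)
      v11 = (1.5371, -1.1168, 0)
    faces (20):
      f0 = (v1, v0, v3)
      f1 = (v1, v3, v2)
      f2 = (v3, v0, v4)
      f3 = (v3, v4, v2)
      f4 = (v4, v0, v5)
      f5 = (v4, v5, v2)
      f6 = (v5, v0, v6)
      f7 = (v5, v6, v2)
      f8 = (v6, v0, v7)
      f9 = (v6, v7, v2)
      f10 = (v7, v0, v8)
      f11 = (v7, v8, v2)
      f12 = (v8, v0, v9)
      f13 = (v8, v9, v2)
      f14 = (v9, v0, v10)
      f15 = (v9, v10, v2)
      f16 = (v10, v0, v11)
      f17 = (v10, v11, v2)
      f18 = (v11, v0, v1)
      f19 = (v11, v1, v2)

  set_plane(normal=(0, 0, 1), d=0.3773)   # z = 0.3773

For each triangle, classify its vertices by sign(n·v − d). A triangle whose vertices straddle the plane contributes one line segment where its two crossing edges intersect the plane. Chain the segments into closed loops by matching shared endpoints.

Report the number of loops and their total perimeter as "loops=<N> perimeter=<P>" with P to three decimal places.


loops=1 perimeter=8.866

Straddling triangles (10 of 20):
  (v1,v3,v2) [--+] → (1.16051, 0.843184, 0.3773)–(1.4345, 0, 0.3773)  len=0.8866
  (v3,v4,v2) [--+] → (0.44326, 1.36428, 0.3773)–(1.16051, 0.843184, 0.3773)  len=0.8866
  (v4,v5,v2) [--+] → (-0.44326, 1.36428, 0.3773)–(0.44326, 1.36428, 0.3773)  len=0.8865
  (v5,v6,v2) [--+] → (-1.16051, 0.843184, 0.3773)–(-0.44326, 1.36428, 0.3773)  len=0.8866
  (v6,v7,v2) [--+] → (-1.4345, 0, 0.3773)–(-1.16051, 0.843184, 0.3773)  len=0.8866
  (v7,v8,v2) [--+] → (-1.16051, -0.843184, 0.3773)–(-1.4345, 0, 0.3773)  len=0.8866
  (v8,v9,v2) [--+] → (-0.44326, -1.36428, 0.3773)–(-1.16051, -0.843184, 0.3773)  len=0.8866
  (v9,v10,v2) [--+] → (0.44326, -1.36428, 0.3773)–(-0.44326, -1.36428, 0.3773)  len=0.8865
  (v10,v11,v2) [--+] → (1.16051, -0.843184, 0.3773)–(0.44326, -1.36428, 0.3773)  len=0.8866
  (v11,v1,v2) [--+] → (1.4345, 0, 0.3773)–(1.16051, -0.843184, 0.3773)  len=0.8866

Chained into 1 loop(s):
  loop 1: 10 segments, perimeter = 8.8656
Total perimeter = 8.866


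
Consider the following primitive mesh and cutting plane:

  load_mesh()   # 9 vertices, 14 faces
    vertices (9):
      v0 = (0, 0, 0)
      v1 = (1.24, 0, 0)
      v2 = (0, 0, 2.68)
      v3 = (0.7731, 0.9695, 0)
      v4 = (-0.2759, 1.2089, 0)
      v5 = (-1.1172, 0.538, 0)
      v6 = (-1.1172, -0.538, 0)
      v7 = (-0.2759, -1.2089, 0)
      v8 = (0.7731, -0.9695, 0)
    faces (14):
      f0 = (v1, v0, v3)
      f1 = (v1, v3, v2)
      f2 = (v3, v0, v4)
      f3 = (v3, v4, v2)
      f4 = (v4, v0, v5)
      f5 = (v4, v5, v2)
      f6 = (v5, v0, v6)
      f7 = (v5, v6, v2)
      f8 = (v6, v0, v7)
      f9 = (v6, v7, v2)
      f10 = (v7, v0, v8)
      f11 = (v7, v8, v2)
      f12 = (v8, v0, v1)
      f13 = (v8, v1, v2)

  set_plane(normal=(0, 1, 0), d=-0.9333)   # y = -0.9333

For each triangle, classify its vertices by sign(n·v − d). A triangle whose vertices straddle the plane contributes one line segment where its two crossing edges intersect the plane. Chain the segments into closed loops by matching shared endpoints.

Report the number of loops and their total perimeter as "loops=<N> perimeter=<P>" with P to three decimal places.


Straddling triangles (6 of 14):
  (v6,v0,v7) [++-] → (-0.213001, -0.9333, 0)–(-0.621499, -0.9333, 0)  len=0.4085
  (v6,v7,v2) [+-+] → (-0.621499, -0.9333, 0)–(-0.213001, -0.9333, 0.610975)  len=0.7350
  (v7,v0,v8) [-+-] → (-0.213001, -0.9333, 0)–(0.744233, -0.9333, 0)  len=0.9572
  (v7,v8,v2) [--+] → (0.744233, -0.9333, 0.100068)–(-0.213001, -0.9333, 0.610975)  len=1.0850
  (v8,v0,v1) [-++] → (0.744233, -0.9333, 0)–(0.790534, -0.9333, 0)  len=0.0463
  (v8,v1,v2) [-++] → (0.790534, -0.9333, 0)–(0.744233, -0.9333, 0.100068)  len=0.1103

Chained into 1 loop(s):
  loop 1: 6 segments, perimeter = 3.3423
Total perimeter = 3.342

loops=1 perimeter=3.342


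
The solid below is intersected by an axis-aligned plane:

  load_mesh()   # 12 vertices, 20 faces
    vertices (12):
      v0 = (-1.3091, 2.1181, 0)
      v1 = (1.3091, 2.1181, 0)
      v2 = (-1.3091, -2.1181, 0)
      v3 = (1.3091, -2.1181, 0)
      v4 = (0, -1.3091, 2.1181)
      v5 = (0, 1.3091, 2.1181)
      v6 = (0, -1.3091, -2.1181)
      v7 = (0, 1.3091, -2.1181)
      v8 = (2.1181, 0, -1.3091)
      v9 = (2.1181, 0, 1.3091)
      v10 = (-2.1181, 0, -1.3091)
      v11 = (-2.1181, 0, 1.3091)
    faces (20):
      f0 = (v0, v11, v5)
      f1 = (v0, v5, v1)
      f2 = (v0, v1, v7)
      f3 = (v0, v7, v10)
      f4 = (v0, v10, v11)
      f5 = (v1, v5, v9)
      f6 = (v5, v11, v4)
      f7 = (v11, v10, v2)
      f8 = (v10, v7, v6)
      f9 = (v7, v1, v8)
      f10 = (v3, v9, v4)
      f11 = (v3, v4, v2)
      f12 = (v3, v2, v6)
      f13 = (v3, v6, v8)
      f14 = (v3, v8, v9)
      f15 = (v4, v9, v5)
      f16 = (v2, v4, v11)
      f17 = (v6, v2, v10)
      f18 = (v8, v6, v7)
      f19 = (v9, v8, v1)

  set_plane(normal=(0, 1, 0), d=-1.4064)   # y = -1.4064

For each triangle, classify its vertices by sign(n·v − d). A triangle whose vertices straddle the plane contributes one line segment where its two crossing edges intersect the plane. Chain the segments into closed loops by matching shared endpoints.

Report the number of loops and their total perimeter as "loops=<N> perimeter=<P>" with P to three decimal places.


Straddling triangles (8 of 20):
  (v11,v10,v2) [++-] → (-1.58093, -1.4064, -0.439869)–(-1.58093, -1.4064, 0.439869)  len=0.8797
  (v3,v9,v4) [-++] → (1.58093, -1.4064, 0.439869)–(0.157448, -1.4064, 1.86335)  len=2.0131
  (v3,v4,v2) [-+-] → (0.157448, -1.4064, 1.86335)–(-0.157448, -1.4064, 1.86335)  len=0.3149
  (v3,v2,v6) [--+] → (-0.157448, -1.4064, -1.86335)–(0.157448, -1.4064, -1.86335)  len=0.3149
  (v3,v6,v8) [-++] → (0.157448, -1.4064, -1.86335)–(1.58093, -1.4064, -0.439869)  len=2.0131
  (v3,v8,v9) [-++] → (1.58093, -1.4064, -0.439869)–(1.58093, -1.4064, 0.439869)  len=0.8797
  (v2,v4,v11) [-++] → (-0.157448, -1.4064, 1.86335)–(-1.58093, -1.4064, 0.439869)  len=2.0131
  (v6,v2,v10) [+-+] → (-0.157448, -1.4064, -1.86335)–(-1.58093, -1.4064, -0.439869)  len=2.0131

Chained into 1 loop(s):
  loop 1: 8 segments, perimeter = 10.4417
Total perimeter = 10.442

loops=1 perimeter=10.442


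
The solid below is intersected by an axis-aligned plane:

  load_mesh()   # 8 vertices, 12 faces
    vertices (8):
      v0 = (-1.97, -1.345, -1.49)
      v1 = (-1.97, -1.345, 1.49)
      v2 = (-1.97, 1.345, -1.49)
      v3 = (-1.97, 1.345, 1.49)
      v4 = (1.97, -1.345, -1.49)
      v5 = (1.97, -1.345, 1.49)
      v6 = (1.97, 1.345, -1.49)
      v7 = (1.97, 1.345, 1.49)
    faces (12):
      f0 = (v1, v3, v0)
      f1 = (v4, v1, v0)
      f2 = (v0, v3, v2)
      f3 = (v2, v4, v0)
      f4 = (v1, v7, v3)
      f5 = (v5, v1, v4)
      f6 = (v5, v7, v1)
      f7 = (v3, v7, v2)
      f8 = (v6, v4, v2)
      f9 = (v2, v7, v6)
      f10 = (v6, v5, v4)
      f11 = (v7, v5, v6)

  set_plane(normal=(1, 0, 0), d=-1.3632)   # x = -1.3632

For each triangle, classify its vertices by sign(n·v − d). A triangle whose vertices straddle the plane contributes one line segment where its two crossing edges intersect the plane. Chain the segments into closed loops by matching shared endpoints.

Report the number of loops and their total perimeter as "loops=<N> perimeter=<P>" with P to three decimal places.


loops=1 perimeter=11.340

Straddling triangles (8 of 12):
  (v4,v1,v0) [+--] → (-1.3632, -1.345, 1.03105)–(-1.3632, -1.345, -1.49)  len=2.5210
  (v2,v4,v0) [-+-] → (-1.3632, 0.930713, -1.49)–(-1.3632, -1.345, -1.49)  len=2.2757
  (v1,v7,v3) [-+-] → (-1.3632, -0.930713, 1.49)–(-1.3632, 1.345, 1.49)  len=2.2757
  (v5,v1,v4) [+-+] → (-1.3632, -1.345, 1.49)–(-1.3632, -1.345, 1.03105)  len=0.4590
  (v5,v7,v1) [++-] → (-1.3632, -0.930713, 1.49)–(-1.3632, -1.345, 1.49)  len=0.4143
  (v3,v7,v2) [-+-] → (-1.3632, 1.345, 1.49)–(-1.3632, 1.345, -1.03105)  len=2.5210
  (v6,v4,v2) [++-] → (-1.3632, 0.930713, -1.49)–(-1.3632, 1.345, -1.49)  len=0.4143
  (v2,v7,v6) [-++] → (-1.3632, 1.345, -1.03105)–(-1.3632, 1.345, -1.49)  len=0.4590

Chained into 1 loop(s):
  loop 1: 8 segments, perimeter = 11.3400
Total perimeter = 11.340


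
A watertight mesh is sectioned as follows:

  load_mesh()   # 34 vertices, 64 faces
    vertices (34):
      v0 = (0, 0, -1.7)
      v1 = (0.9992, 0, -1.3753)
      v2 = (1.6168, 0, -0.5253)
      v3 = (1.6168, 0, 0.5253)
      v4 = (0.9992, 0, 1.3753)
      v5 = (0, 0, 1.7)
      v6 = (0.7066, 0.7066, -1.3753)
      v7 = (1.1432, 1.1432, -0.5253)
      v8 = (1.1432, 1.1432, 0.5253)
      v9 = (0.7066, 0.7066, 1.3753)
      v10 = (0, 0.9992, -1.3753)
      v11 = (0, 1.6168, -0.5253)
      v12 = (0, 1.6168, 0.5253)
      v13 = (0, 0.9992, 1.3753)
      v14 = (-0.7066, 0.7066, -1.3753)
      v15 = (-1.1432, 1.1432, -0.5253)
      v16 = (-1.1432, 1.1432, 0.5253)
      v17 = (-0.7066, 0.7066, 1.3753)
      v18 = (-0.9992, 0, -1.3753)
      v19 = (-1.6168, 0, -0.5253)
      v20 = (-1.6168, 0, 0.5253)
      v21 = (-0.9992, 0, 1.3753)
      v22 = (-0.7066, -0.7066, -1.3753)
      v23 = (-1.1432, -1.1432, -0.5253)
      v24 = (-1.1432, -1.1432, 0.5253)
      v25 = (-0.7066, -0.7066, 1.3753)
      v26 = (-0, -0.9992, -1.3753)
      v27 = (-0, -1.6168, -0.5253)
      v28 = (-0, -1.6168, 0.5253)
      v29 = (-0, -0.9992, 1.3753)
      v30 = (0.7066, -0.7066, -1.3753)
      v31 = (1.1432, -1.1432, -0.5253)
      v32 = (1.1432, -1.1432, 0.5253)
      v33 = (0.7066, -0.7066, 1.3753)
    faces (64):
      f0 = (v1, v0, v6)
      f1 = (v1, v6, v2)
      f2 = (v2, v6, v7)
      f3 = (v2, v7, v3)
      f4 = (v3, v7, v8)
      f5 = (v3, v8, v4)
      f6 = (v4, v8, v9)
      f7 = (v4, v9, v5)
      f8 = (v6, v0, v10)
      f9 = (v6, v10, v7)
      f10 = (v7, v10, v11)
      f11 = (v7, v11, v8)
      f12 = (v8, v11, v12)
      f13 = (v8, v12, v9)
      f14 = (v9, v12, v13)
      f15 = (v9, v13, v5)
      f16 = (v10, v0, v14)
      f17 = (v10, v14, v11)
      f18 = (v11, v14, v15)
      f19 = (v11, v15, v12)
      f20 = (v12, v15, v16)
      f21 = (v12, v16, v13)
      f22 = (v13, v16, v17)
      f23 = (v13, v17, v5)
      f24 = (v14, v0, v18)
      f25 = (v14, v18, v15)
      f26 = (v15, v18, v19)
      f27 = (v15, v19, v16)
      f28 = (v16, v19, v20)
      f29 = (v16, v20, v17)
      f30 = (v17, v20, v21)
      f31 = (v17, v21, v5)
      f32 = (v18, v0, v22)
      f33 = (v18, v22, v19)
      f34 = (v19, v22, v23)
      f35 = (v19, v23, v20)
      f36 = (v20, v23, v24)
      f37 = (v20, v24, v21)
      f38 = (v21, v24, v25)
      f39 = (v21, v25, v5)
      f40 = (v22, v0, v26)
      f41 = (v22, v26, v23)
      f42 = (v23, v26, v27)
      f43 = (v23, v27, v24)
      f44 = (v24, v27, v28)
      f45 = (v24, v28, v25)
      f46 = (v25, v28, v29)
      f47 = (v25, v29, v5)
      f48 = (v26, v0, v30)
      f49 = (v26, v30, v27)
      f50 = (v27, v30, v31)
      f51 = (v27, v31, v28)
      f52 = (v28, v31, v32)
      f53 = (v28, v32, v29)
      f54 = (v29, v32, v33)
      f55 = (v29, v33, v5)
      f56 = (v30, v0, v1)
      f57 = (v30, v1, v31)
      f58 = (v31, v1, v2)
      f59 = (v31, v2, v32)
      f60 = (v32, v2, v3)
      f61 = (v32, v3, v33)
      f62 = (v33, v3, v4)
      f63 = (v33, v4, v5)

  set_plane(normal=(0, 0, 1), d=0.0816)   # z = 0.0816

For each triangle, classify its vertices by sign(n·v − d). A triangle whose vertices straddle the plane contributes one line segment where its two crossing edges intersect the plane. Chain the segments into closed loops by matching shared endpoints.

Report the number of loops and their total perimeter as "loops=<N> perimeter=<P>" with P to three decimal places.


loops=1 perimeter=9.899

Straddling triangles (16 of 64):
  (v2,v7,v3) [--+] → (1.41678, 0.482808, 0.0816)–(1.6168, 0, 0.0816)  len=0.5226
  (v3,v7,v8) [+-+] → (1.41678, 0.482808, 0.0816)–(1.1432, 1.1432, 0.0816)  len=0.7148
  (v7,v11,v8) [--+] → (0.660392, 1.34322, 0.0816)–(1.1432, 1.1432, 0.0816)  len=0.5226
  (v8,v11,v12) [+-+] → (0.660392, 1.34322, 0.0816)–(0, 1.6168, 0.0816)  len=0.7148
  (v11,v15,v12) [--+] → (-0.482808, 1.41678, 0.0816)–(0, 1.6168, 0.0816)  len=0.5226
  (v12,v15,v16) [+-+] → (-0.482808, 1.41678, 0.0816)–(-1.1432, 1.1432, 0.0816)  len=0.7148
  (v15,v19,v16) [--+] → (-1.34322, 0.660392, 0.0816)–(-1.1432, 1.1432, 0.0816)  len=0.5226
  (v16,v19,v20) [+-+] → (-1.34322, 0.660392, 0.0816)–(-1.6168, 0, 0.0816)  len=0.7148
  (v19,v23,v20) [--+] → (-1.41678, -0.482808, 0.0816)–(-1.6168, 0, 0.0816)  len=0.5226
  (v20,v23,v24) [+-+] → (-1.41678, -0.482808, 0.0816)–(-1.1432, -1.1432, 0.0816)  len=0.7148
  (v23,v27,v24) [--+] → (-0.660392, -1.34322, 0.0816)–(-1.1432, -1.1432, 0.0816)  len=0.5226
  (v24,v27,v28) [+-+] → (-0.660392, -1.34322, 0.0816)–(0, -1.6168, 0.0816)  len=0.7148
  (v27,v31,v28) [--+] → (0.482808, -1.41678, 0.0816)–(0, -1.6168, 0.0816)  len=0.5226
  (v28,v31,v32) [+-+] → (0.482808, -1.41678, 0.0816)–(1.1432, -1.1432, 0.0816)  len=0.7148
  (v31,v2,v32) [--+] → (1.34322, -0.660392, 0.0816)–(1.1432, -1.1432, 0.0816)  len=0.5226
  (v32,v2,v3) [+-+] → (1.34322, -0.660392, 0.0816)–(1.6168, 0, 0.0816)  len=0.7148

Chained into 1 loop(s):
  loop 1: 16 segments, perimeter = 9.8993
Total perimeter = 9.899
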